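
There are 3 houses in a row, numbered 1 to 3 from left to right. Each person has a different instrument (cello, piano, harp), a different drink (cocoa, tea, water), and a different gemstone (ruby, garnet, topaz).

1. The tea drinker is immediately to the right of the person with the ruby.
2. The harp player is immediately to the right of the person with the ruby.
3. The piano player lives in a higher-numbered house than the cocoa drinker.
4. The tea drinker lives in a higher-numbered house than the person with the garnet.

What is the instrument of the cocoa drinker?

cello

That leaves cello as the instrument for house 1.
So house 3 gets topaz for gemstone.
The harp player is narrowed to house 2 or 3; consider each.
Placing it in house 2 leads to a contradiction, so it's in house 3.
Clue 2: the person with the ruby is in house 2.
House 2's instrument must be piano (nothing else left).
So house 1 gets garnet for gemstone.
Clue 1 places the tea drinker in house 3.
Clue 3: the cocoa drinker is in house 1.
That leaves water as the drink for house 2.
So: house 1 = cello/cocoa/garnet, house 2 = piano/water/ruby, house 3 = harp/tea/topaz.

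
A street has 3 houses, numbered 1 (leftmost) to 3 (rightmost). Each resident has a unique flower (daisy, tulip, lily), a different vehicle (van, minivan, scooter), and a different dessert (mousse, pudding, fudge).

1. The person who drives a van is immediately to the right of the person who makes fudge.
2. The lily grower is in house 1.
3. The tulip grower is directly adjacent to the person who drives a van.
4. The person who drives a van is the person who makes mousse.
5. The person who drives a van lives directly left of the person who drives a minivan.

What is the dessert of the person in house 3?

pudding

The lily grower is in house 1 (clue 2).
By clue 5, the person who drives a van is in house 2.
By clue 5, the person who drives a minivan is in house 3.
House 1 vehicle: only scooter fits.
Clue 1 places the person who makes fudge in house 1.
Clue 3: the tulip grower is in house 3.
From clue 4, the person who makes mousse must be in house 2.
House 2 flower: only daisy fits.
So house 3 gets pudding for dessert.
So: house 1 = lily/scooter/fudge, house 2 = daisy/van/mousse, house 3 = tulip/minivan/pudding.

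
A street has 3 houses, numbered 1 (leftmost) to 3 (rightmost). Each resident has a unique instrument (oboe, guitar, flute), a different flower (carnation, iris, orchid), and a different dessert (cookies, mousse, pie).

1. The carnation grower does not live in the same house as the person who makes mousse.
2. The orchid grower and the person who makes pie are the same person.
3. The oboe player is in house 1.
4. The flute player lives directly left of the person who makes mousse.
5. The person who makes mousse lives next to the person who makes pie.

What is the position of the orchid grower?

2

By clue 3, the oboe player is in house 1.
House 2 instrument: only flute fits.
That leaves guitar as the instrument for house 3.
From clue 4, the person who makes mousse must be in house 3.
Clue 5 places the person who makes pie in house 2.
House 1's dessert must be cookies (nothing else left).
By clue 2, the orchid grower is in house 2.
House 3 flower: only iris fits.
The only flower still possible for house 1 is carnation.
So: house 1 = oboe/carnation/cookies, house 2 = flute/orchid/pie, house 3 = guitar/iris/mousse.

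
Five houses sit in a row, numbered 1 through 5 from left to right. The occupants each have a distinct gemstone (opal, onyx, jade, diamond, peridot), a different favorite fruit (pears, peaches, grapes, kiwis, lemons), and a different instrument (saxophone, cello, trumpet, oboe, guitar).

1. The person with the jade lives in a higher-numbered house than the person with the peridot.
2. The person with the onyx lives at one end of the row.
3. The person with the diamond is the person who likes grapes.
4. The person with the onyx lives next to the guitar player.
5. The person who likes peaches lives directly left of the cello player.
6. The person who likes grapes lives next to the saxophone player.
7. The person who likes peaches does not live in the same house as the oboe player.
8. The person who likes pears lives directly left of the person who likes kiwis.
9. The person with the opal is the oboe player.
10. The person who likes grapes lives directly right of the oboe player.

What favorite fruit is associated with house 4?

grapes

The person with the onyx is narrowed to house 1 or 5; consider each.
Placing it in house 1 leads to a contradiction, so it's in house 5.
From clue 4, the guitar player must be in house 4.
The person with the diamond is narrowed to house 2 or 3 or 4; consider each.
Placing it in house 2 and house 3 leads to a contradiction, so it's in house 4.
The person who likes grapes is in house 4 (clue 3).
Clue 10: the oboe player is in house 3.
So house 1 gets trumpet for instrument.
House 2 instrument: only cello fits.
House 5 instrument: only saxophone fits.
From clue 5, the person who likes peaches must be in house 1.
Clue 9 places the person with the opal in house 3.
That leaves peridot as the gemstone for house 1.
The only gemstone still possible for house 2 is jade.
House 5 favorite fruit: only lemons fits.
The person who likes kiwis is in house 3 (clue 8).
That leaves pears as the favorite fruit for house 2.
So: house 1 = peridot/peaches/trumpet, house 2 = jade/pears/cello, house 3 = opal/kiwis/oboe, house 4 = diamond/grapes/guitar, house 5 = onyx/lemons/saxophone.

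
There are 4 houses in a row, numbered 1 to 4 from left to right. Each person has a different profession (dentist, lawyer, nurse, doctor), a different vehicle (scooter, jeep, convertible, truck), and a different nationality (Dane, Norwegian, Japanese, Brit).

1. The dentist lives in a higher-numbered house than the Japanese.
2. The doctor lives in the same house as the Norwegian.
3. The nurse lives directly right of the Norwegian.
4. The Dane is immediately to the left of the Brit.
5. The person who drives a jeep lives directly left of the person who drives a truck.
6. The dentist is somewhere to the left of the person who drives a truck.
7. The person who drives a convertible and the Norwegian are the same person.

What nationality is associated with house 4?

Brit

So house 4 gets Brit for nationality.
Clue 4: the Dane is in house 3.
The only profession still possible for house 4 is lawyer.
So house 1 gets doctor for profession.
By clue 2, the Norwegian is in house 1.
The nurse is in house 2 (clue 3).
Clue 7: the person who drives a convertible is in house 1.
So house 3 gets dentist for profession.
House 2's nationality must be Japanese (nothing else left).
Clue 6 places the person who drives a truck in house 4.
Clue 5 places the person who drives a jeep in house 3.
House 2 vehicle: only scooter fits.
So: house 1 = doctor/convertible/Norwegian, house 2 = nurse/scooter/Japanese, house 3 = dentist/jeep/Dane, house 4 = lawyer/truck/Brit.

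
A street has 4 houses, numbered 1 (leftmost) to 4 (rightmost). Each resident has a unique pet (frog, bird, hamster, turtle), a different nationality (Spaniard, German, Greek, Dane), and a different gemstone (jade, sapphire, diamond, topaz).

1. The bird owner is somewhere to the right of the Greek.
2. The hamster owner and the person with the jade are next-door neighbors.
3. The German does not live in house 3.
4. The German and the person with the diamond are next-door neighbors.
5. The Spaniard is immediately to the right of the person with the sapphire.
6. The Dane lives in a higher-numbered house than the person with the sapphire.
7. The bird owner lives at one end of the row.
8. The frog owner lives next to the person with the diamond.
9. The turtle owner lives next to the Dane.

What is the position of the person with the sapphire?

Clue 7 places the bird owner in house 4.
The frog owner is narrowed to house 1 or 2 or 3; consider each.
Placing it in house 2 and house 3 leads to a contradiction, so it's in house 1.
Clue 8: the person with the diamond is in house 2.
Clue 4 places the German in house 1.
The hamster owner is narrowed to house 2 or 3; consider each.
Placing it in house 3 leads to a contradiction, so it's in house 2.
The only pet still possible for house 3 is turtle.
That leaves topaz as the gemstone for house 4.
House 3's nationality must be Greek (nothing else left).
The Dane is narrowed to house 2 or 4; consider each.
Placing it in house 2 leads to a contradiction, so it's in house 4.
The only nationality still possible for house 2 is Spaniard.
Clue 5 places the person with the sapphire in house 1.
The only gemstone still possible for house 3 is jade.
So: house 1 = frog/German/sapphire, house 2 = hamster/Spaniard/diamond, house 3 = turtle/Greek/jade, house 4 = bird/Dane/topaz.

1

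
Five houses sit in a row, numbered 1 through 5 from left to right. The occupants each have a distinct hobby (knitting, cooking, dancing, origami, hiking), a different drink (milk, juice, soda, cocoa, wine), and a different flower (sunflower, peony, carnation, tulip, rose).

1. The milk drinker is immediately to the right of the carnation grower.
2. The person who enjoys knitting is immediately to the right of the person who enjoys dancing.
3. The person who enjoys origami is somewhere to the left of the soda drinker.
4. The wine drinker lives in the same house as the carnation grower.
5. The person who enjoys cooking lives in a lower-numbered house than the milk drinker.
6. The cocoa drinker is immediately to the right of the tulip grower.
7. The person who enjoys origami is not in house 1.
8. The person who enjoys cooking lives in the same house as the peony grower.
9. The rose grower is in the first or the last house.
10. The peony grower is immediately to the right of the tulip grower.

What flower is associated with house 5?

rose

So house 1 gets juice for drink.
The rose grower is narrowed to house 1 or 5; consider each.
Placing it in house 1 leads to a contradiction, so it's in house 5.
The person who enjoys cooking is narrowed to house 2 or 3 or 4; consider each.
Placing it in house 3 and house 4 leads to a contradiction, so it's in house 2.
Clue 8 places the peony grower in house 2.
Clue 10 places the tulip grower in house 1.
From clue 6, the cocoa drinker must be in house 2.
House 1's hobby must be hiking (nothing else left).
That leaves knitting as the hobby for house 5.
House 3's drink must be wine (nothing else left).
Clue 2: the person who enjoys dancing is in house 4.
By clue 4, the carnation grower is in house 3.
That leaves origami as the hobby for house 3.
House 4's flower must be sunflower (nothing else left).
Clue 1: the milk drinker is in house 4.
House 5 drink: only soda fits.
So: house 1 = hiking/juice/tulip, house 2 = cooking/cocoa/peony, house 3 = origami/wine/carnation, house 4 = dancing/milk/sunflower, house 5 = knitting/soda/rose.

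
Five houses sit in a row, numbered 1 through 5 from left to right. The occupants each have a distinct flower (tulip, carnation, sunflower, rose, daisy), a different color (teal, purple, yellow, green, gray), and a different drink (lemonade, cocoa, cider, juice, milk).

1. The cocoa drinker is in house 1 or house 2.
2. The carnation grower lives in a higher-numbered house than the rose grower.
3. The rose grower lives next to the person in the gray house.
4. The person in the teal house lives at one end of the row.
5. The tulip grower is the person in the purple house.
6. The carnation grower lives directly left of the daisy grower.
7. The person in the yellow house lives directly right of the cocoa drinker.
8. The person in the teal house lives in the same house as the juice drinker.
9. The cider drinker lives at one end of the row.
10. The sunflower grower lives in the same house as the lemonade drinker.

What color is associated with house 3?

yellow

The person in the teal house is narrowed to house 1 or 5; consider each.
Placing it in house 5 leads to a contradiction, so it's in house 1.
By clue 8, the juice drinker is in house 1.
By clue 7, the person in the yellow house is in house 3.
So house 1 gets rose for flower.
That leaves cocoa as the drink for house 2.
That leaves cider as the drink for house 5.
Clue 3: the person in the gray house is in house 2.
That leaves carnation as the flower for house 2.
From clue 6, the daisy grower must be in house 3.
House 5's flower must be tulip (nothing else left).
Clue 5: the person in the purple house is in house 5.
From clue 10, the lemonade drinker must be in house 4.
House 4 flower: only sunflower fits.
So house 4 gets green for color.
That leaves milk as the drink for house 3.
So: house 1 = rose/teal/juice, house 2 = carnation/gray/cocoa, house 3 = daisy/yellow/milk, house 4 = sunflower/green/lemonade, house 5 = tulip/purple/cider.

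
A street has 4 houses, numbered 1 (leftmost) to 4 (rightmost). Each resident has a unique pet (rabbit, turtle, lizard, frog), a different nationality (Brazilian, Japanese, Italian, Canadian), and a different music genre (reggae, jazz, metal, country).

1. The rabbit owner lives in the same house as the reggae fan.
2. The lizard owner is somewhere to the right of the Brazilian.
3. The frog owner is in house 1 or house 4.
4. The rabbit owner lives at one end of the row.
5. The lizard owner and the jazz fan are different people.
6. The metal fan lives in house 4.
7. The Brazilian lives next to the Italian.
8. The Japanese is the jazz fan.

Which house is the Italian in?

2

Clue 6: the metal fan is in house 4.
The rabbit owner is in house 1 (clue 1).
Clue 1: the reggae fan is in house 1.
That leaves frog as the pet for house 4.
House 4 nationality: only Canadian fits.
The lizard owner is narrowed to house 2 or 3; consider each.
Placing it in house 3 leads to a contradiction, so it's in house 2.
Clue 2 places the Brazilian in house 1.
From clue 5, the jazz fan must be in house 3.
The Italian is in house 2 (clue 7).
Clue 8 places the Japanese in house 3.
That leaves turtle as the pet for house 3.
That leaves country as the music genre for house 2.
So: house 1 = rabbit/Brazilian/reggae, house 2 = lizard/Italian/country, house 3 = turtle/Japanese/jazz, house 4 = frog/Canadian/metal.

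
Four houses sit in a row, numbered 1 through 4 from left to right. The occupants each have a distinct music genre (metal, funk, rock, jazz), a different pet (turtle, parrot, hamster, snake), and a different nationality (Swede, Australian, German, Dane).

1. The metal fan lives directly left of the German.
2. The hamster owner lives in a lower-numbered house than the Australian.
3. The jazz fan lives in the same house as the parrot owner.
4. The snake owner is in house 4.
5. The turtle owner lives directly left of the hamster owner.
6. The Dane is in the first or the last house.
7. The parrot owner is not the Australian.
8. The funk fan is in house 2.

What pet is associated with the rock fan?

Clue 4 places the snake owner in house 4.
Clue 8: the funk fan is in house 2.
House 4's music genre must be rock (nothing else left).
The jazz fan is narrowed to house 1 or 3; consider each.
Placing it in house 1 leads to a contradiction, so it's in house 3.
Clue 3: the parrot owner is in house 3.
From clue 7, the Australian must be in house 4.
That leaves metal as the music genre for house 1.
House 1's pet must be turtle (nothing else left).
The only pet still possible for house 2 is hamster.
House 1 nationality: only Dane fits.
House 2 nationality: only German fits.
That leaves Swede as the nationality for house 3.
So: house 1 = metal/turtle/Dane, house 2 = funk/hamster/German, house 3 = jazz/parrot/Swede, house 4 = rock/snake/Australian.

snake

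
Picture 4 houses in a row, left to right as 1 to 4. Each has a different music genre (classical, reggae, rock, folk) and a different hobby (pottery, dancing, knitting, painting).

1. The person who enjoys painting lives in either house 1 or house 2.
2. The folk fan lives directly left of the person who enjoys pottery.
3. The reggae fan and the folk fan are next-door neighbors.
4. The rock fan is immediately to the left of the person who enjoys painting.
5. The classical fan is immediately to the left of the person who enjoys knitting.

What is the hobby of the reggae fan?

The rock fan is in house 1 (clue 4).
Clue 4 places the person who enjoys painting in house 2.
That leaves reggae as the music genre for house 4.
House 1 hobby: only dancing fits.
From clue 3, the folk fan must be in house 3.
House 2's music genre must be classical (nothing else left).
Clue 2 places the person who enjoys pottery in house 4.
Clue 5 places the person who enjoys knitting in house 3.
So: house 1 = rock/dancing, house 2 = classical/painting, house 3 = folk/knitting, house 4 = reggae/pottery.

pottery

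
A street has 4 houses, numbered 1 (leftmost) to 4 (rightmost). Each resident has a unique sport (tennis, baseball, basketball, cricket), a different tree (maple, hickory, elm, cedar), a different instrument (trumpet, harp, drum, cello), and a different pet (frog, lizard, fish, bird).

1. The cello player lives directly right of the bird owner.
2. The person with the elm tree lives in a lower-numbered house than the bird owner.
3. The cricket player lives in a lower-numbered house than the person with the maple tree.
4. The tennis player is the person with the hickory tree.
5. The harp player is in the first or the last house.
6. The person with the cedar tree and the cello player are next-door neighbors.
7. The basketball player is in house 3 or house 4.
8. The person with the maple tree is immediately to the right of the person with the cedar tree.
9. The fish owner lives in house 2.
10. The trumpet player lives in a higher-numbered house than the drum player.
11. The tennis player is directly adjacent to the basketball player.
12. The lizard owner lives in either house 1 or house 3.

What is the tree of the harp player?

elm

From clue 9, the fish owner must be in house 2.
The only pet still possible for house 3 is bird.
The only pet still possible for house 4 is frog.
Clue 1 places the cello player in house 4.
Clue 6 places the person with the cedar tree in house 3.
The person with the maple tree is in house 4 (clue 8).
So house 1 gets elm for tree.
So house 2 gets hickory for tree.
That leaves lizard as the pet for house 1.
By clue 4, the tennis player is in house 2.
From clue 11, the basketball player must be in house 3.
House 1 sport: only cricket fits.
The only sport still possible for house 4 is baseball.
So house 1 gets harp for instrument.
The only instrument still possible for house 2 is drum.
So house 3 gets trumpet for instrument.
So: house 1 = cricket/elm/harp/lizard, house 2 = tennis/hickory/drum/fish, house 3 = basketball/cedar/trumpet/bird, house 4 = baseball/maple/cello/frog.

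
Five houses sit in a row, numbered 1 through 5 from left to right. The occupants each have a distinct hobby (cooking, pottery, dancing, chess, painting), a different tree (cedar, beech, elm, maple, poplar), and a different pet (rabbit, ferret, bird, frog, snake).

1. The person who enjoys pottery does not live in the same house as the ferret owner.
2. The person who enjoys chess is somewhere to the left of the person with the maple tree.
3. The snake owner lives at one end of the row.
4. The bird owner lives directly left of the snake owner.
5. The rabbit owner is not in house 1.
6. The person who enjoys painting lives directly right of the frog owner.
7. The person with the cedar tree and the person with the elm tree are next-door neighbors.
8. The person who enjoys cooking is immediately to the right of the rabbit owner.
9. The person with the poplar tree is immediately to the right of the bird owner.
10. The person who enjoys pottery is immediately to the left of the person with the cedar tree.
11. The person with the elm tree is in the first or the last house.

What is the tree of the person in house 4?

Clue 4: the bird owner is in house 4.
The snake owner is in house 5 (clue 4).
From clue 9, the person with the poplar tree must be in house 5.
By clue 7, the person with the cedar tree is in house 2.
Clue 10: the person who enjoys pottery is in house 1.
The only hobby still possible for house 5 is dancing.
That leaves elm as the tree for house 1.
That leaves frog as the pet for house 1.
By clue 6, the person who enjoys painting is in house 2.
That leaves cooking as the hobby for house 4.
The person with the maple tree is in house 4 (clue 2).
From clue 8, the rabbit owner must be in house 3.
House 3's hobby must be chess (nothing else left).
The only tree still possible for house 3 is beech.
House 2 pet: only ferret fits.
So: house 1 = pottery/elm/frog, house 2 = painting/cedar/ferret, house 3 = chess/beech/rabbit, house 4 = cooking/maple/bird, house 5 = dancing/poplar/snake.

maple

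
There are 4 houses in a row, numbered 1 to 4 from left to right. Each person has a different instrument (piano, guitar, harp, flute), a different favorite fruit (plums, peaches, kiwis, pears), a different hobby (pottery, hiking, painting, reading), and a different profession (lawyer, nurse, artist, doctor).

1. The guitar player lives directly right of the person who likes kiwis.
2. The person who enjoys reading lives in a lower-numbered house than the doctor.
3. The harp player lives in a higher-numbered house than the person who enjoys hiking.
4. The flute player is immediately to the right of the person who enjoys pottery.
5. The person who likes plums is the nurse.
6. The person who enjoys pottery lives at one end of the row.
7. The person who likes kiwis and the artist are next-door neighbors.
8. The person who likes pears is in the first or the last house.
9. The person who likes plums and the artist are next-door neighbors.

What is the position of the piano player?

1

From clue 6, the person who enjoys pottery must be in house 1.
House 1's instrument must be piano (nothing else left).
So house 4 gets painting for hobby.
The flute player is in house 2 (clue 4).
The guitar player is narrowed to house 3 or 4; consider each.
Placing it in house 3 leads to a contradiction, so it's in house 4.
Clue 1: the person who likes kiwis is in house 3.
So house 3 gets harp for instrument.
House 2's favorite fruit must be peaches (nothing else left).
That leaves pears as the favorite fruit for house 4.
Clue 3: the person who enjoys hiking is in house 2.
By clue 5, the nurse is in house 1.
Clue 9: the artist is in house 2.
House 1's favorite fruit must be plums (nothing else left).
So house 3 gets reading for hobby.
From clue 2, the doctor must be in house 4.
House 3's profession must be lawyer (nothing else left).
So: house 1 = piano/plums/pottery/nurse, house 2 = flute/peaches/hiking/artist, house 3 = harp/kiwis/reading/lawyer, house 4 = guitar/pears/painting/doctor.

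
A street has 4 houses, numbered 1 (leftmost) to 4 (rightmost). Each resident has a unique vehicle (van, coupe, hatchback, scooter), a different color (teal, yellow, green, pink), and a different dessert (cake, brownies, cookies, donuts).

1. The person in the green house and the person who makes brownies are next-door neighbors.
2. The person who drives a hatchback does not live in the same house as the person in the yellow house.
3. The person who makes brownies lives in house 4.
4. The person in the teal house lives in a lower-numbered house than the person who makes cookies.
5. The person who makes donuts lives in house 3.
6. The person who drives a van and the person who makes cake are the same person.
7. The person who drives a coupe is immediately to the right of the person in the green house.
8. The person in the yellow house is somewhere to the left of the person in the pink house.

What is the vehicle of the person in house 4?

Clue 3: the person who makes brownies is in house 4.
The person who makes donuts is in house 3 (clue 5).
House 4 color: only pink fits.
The only dessert still possible for house 1 is cake.
So house 2 gets cookies for dessert.
By clue 1, the person in the green house is in house 3.
From clue 4, the person in the teal house must be in house 1.
From clue 6, the person who drives a van must be in house 1.
Clue 7 places the person who drives a coupe in house 4.
That leaves yellow as the color for house 2.
Clue 2 places the person who drives a hatchback in house 3.
House 2 vehicle: only scooter fits.
So: house 1 = van/teal/cake, house 2 = scooter/yellow/cookies, house 3 = hatchback/green/donuts, house 4 = coupe/pink/brownies.

coupe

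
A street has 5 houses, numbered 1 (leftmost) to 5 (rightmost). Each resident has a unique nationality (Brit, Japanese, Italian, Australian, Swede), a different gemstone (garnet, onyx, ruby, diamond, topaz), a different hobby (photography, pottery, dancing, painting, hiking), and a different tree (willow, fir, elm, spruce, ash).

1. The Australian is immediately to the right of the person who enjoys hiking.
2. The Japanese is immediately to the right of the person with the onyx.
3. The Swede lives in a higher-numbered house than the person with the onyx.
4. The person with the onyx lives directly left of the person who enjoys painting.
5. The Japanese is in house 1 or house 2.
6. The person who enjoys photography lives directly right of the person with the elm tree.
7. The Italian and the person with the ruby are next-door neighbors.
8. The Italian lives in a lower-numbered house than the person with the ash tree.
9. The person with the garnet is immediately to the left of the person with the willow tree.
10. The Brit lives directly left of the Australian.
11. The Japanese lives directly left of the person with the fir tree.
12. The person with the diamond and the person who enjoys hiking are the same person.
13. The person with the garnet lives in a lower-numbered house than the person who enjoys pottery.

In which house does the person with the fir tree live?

3

Clue 5: the Japanese is in house 2.
From clue 11, the person with the fir tree must be in house 3.
The person with the onyx is in house 1 (clue 2).
From clue 4, the person who enjoys painting must be in house 2.
House 1's nationality must be Italian (nothing else left).
House 1 hobby: only dancing fits.
Clue 7: the person with the ruby is in house 2.
The only gemstone still possible for house 5 is topaz.
That leaves spruce as the tree for house 1.
The Australian is narrowed to house 4 or 5; consider each.
Placing it in house 4 leads to a contradiction, so it's in house 5.
Clue 1: the person who enjoys hiking is in house 4.
From clue 10, the Brit must be in house 4.
By clue 12, the person with the diamond is in house 4.
So house 3 gets Swede for nationality.
House 3 gemstone: only garnet fits.
The only hobby still possible for house 3 is photography.
So house 5 gets pottery for hobby.
From clue 6, the person with the elm tree must be in house 2.
Clue 9: the person with the willow tree is in house 4.
So house 5 gets ash for tree.
So: house 1 = Italian/onyx/dancing/spruce, house 2 = Japanese/ruby/painting/elm, house 3 = Swede/garnet/photography/fir, house 4 = Brit/diamond/hiking/willow, house 5 = Australian/topaz/pottery/ash.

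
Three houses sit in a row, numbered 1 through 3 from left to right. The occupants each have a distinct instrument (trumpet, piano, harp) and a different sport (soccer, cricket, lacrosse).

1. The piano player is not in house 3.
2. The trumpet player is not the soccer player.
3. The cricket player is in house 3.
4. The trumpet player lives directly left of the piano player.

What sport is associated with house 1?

By clue 3, the cricket player is in house 3.
From clue 4, the trumpet player must be in house 1.
Clue 4: the piano player is in house 2.
House 3 instrument: only harp fits.
From clue 2, the soccer player must be in house 2.
The only sport still possible for house 1 is lacrosse.
So: house 1 = trumpet/lacrosse, house 2 = piano/soccer, house 3 = harp/cricket.

lacrosse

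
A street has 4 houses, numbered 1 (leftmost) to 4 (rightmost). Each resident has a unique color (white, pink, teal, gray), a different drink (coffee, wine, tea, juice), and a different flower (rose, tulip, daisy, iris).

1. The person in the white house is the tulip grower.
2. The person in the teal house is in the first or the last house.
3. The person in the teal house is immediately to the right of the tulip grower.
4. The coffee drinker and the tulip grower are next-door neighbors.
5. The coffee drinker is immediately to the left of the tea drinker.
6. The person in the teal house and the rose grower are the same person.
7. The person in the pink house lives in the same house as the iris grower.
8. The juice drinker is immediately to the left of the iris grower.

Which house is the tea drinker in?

3

Clue 3: the person in the teal house is in house 4.
Clue 3: the tulip grower is in house 3.
Clue 5: the coffee drinker is in house 2.
The tea drinker is in house 3 (clue 5).
Clue 6: the rose grower is in house 4.
House 1's drink must be juice (nothing else left).
That leaves wine as the drink for house 4.
The only flower still possible for house 1 is daisy.
So house 2 gets iris for flower.
Clue 1 places the person in the white house in house 3.
By clue 7, the person in the pink house is in house 2.
House 1 color: only gray fits.
So: house 1 = gray/juice/daisy, house 2 = pink/coffee/iris, house 3 = white/tea/tulip, house 4 = teal/wine/rose.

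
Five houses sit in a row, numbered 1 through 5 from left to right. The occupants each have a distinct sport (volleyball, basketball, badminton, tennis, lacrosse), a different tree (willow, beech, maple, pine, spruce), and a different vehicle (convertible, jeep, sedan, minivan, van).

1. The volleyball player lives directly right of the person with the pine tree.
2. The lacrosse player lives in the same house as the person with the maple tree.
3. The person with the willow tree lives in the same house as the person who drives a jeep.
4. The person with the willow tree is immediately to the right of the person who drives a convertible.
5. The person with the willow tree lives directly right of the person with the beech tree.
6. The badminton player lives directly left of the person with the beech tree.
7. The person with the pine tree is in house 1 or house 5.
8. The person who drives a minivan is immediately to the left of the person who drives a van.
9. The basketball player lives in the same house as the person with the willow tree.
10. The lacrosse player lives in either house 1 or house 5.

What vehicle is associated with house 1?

sedan

From clue 7, the person with the pine tree must be in house 1.
By clue 1, the volleyball player is in house 2.
The lacrosse player is in house 5 (clue 2).
From clue 2, the person with the maple tree must be in house 5.
Clue 6: the badminton player is in house 1.
The person with the beech tree is in house 2 (clue 6).
Clue 5 places the person with the willow tree in house 3.
From clue 9, the basketball player must be in house 3.
House 4 sport: only tennis fits.
House 4's tree must be spruce (nothing else left).
From clue 3, the person who drives a jeep must be in house 3.
Clue 4 places the person who drives a convertible in house 2.
Clue 8 places the person who drives a minivan in house 4.
The person who drives a van is in house 5 (clue 8).
That leaves sedan as the vehicle for house 1.
So: house 1 = badminton/pine/sedan, house 2 = volleyball/beech/convertible, house 3 = basketball/willow/jeep, house 4 = tennis/spruce/minivan, house 5 = lacrosse/maple/van.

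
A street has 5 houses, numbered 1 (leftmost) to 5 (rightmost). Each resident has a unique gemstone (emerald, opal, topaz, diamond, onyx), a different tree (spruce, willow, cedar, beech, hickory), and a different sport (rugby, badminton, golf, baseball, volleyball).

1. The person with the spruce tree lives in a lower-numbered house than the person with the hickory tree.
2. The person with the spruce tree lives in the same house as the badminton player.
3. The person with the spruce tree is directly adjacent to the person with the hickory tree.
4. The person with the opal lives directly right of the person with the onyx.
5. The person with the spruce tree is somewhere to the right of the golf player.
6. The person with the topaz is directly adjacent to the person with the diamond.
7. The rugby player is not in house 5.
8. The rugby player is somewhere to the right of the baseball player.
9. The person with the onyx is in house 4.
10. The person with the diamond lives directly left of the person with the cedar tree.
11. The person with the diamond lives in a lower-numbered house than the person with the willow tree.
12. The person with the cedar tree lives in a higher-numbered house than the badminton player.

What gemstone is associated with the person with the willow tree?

opal

The person with the onyx is in house 4 (clue 9).
That leaves beech as the tree for house 1.
The only sport still possible for house 5 is volleyball.
Clue 4: the person with the opal is in house 5.
That leaves rugby as the sport for house 4.
The only tree still possible for house 2 is spruce.
The only tree still possible for house 5 is willow.
From clue 2, the badminton player must be in house 2.
By clue 3, the person with the hickory tree is in house 3.
By clue 5, the golf player is in house 1.
So house 4 gets cedar for tree.
That leaves baseball as the sport for house 3.
Clue 10: the person with the diamond is in house 3.
Clue 6: the person with the topaz is in house 2.
That leaves emerald as the gemstone for house 1.
So: house 1 = emerald/beech/golf, house 2 = topaz/spruce/badminton, house 3 = diamond/hickory/baseball, house 4 = onyx/cedar/rugby, house 5 = opal/willow/volleyball.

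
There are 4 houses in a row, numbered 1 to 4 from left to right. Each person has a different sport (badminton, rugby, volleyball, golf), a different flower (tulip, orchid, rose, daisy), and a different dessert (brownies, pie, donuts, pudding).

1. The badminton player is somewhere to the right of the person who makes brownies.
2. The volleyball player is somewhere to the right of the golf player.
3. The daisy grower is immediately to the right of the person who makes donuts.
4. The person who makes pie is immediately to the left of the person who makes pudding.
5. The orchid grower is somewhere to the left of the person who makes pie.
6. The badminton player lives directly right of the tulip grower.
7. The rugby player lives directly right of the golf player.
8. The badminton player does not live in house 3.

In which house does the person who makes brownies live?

2

House 1 sport: only golf fits.
The only dessert still possible for house 4 is pudding.
By clue 4, the person who makes pie is in house 3.
From clue 7, the rugby player must be in house 2.
So house 3 gets volleyball for sport.
House 4 sport: only badminton fits.
Clue 6: the tulip grower is in house 3.
House 2 flower: only daisy fits.
House 4's flower must be rose (nothing else left).
Clue 3: the person who makes donuts is in house 1.
The only flower still possible for house 1 is orchid.
So house 2 gets brownies for dessert.
So: house 1 = golf/orchid/donuts, house 2 = rugby/daisy/brownies, house 3 = volleyball/tulip/pie, house 4 = badminton/rose/pudding.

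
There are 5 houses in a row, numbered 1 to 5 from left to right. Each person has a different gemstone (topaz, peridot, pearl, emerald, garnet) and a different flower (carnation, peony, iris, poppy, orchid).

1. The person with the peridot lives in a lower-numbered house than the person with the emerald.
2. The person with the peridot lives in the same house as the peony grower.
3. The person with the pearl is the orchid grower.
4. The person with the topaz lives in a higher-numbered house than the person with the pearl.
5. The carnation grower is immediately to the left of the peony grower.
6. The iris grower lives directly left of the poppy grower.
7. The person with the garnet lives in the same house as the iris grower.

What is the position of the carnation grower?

House 5's flower must be poppy (nothing else left).
Clue 6: the iris grower is in house 4.
The person with the garnet is in house 4 (clue 7).
The only gemstone still possible for house 1 is pearl.
Clue 3 places the orchid grower in house 1.
So house 3 gets peony for flower.
Clue 2 places the person with the peridot in house 3.
The only gemstone still possible for house 2 is topaz.
House 5 gemstone: only emerald fits.
That leaves carnation as the flower for house 2.
So: house 1 = pearl/orchid, house 2 = topaz/carnation, house 3 = peridot/peony, house 4 = garnet/iris, house 5 = emerald/poppy.

2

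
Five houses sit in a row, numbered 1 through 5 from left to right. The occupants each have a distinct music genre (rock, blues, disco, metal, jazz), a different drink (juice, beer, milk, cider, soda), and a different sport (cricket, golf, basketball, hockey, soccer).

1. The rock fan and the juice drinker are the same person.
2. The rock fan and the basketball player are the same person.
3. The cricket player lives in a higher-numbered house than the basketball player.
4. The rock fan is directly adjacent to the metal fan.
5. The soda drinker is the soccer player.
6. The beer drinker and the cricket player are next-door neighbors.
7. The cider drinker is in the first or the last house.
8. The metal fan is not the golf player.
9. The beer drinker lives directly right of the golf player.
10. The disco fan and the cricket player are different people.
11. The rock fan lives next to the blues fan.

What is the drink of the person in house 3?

The cider drinker is narrowed to house 1 or 5; consider each.
Placing it in house 1 leads to a contradiction, so it's in house 5.
The beer drinker is narrowed to house 2 or 3 or 4; consider each.
Placing it in house 2 and house 3 leads to a contradiction, so it's in house 4.
Clue 9: the golf player is in house 3.
House 5's music genre must be jazz (nothing else left).
The only sport still possible for house 4 is hockey.
That leaves cricket as the sport for house 5.
The only music genre still possible for house 4 is disco.
That leaves milk as the drink for house 3.
House 3 music genre: only blues fits.
By clue 11, the rock fan is in house 2.
House 1 music genre: only metal fits.
Clue 1 places the juice drinker in house 2.
Clue 2: the basketball player is in house 2.
House 1's drink must be soda (nothing else left).
So house 1 gets soccer for sport.
So: house 1 = metal/soda/soccer, house 2 = rock/juice/basketball, house 3 = blues/milk/golf, house 4 = disco/beer/hockey, house 5 = jazz/cider/cricket.

milk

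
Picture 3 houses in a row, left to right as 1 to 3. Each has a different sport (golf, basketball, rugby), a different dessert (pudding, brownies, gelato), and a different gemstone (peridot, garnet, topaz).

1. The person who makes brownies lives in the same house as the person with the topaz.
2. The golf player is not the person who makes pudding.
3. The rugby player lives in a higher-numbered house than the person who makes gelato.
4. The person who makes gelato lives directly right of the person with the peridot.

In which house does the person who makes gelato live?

Clue 4 places the person who makes gelato in house 2.
From clue 4, the person with the peridot must be in house 1.
From clue 1, the person who makes brownies must be in house 3.
By clue 1, the person with the topaz is in house 3.
The rugby player is in house 3 (clue 3).
The only dessert still possible for house 1 is pudding.
That leaves garnet as the gemstone for house 2.
Clue 2 places the golf player in house 2.
House 1 sport: only basketball fits.
So: house 1 = basketball/pudding/peridot, house 2 = golf/gelato/garnet, house 3 = rugby/brownies/topaz.

2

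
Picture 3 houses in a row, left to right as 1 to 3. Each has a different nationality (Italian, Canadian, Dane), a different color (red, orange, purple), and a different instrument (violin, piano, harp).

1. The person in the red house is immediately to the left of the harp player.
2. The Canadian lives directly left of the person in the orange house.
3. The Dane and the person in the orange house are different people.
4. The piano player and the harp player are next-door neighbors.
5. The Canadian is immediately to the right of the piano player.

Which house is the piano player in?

From clue 5, the Canadian must be in house 2.
Clue 5: the piano player is in house 1.
Clue 2 places the person in the orange house in house 3.
From clue 3, the Dane must be in house 1.
Clue 4: the harp player is in house 2.
The only nationality still possible for house 3 is Italian.
So house 3 gets violin for instrument.
By clue 1, the person in the red house is in house 1.
That leaves purple as the color for house 2.
So: house 1 = Dane/red/piano, house 2 = Canadian/purple/harp, house 3 = Italian/orange/violin.

1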